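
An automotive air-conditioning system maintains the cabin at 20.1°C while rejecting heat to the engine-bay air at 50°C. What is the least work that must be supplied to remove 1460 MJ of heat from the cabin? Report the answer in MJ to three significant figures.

In absolute terms T_C = 293.25 K and T_H = 323.15 K, so ΔT = 29.90 K.
The reversible limit is COP_R = T_C/ΔT = 9.808, so W_min = Q_C/COP = Q_C·ΔT/T_C.
W_min = 1460 × 29.90/293.25 = 148.9 MJ.

149 MJ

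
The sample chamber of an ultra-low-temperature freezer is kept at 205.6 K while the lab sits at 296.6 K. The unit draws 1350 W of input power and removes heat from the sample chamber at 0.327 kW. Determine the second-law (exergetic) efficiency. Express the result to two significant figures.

0.11

Converting, Q̇_C = 0.3270 kW = 327.0 W, so COP_actual = Q̇_C/Ẇ = 327.0/1350 = 0.2422.
The reservoir spacing is ΔT = 296.6 − 205.6 = 91.00 K.
COP_Carnot = T_C/ΔT = 205.60/91.00 = 2.259.
η_II = COP_actual/COP_Carnot = 0.2422/2.259 = 0.1072.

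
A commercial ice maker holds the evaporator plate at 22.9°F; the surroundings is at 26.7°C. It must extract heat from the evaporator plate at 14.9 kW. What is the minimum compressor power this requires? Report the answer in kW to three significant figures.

1.76 kW

In absolute terms T_C = 268.09 K and T_H = 299.85 K, so ΔT = 31.76 K.
COP_Carnot = T_C/ΔT = 268.09/31.76 = 8.442.
Ẇ_min = Q̇/COP_Carnot = 14.90/8.442 = 1.765 kW.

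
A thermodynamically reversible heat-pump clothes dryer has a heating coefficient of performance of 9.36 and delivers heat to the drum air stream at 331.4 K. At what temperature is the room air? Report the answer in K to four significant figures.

COP_HP = T_H/(T_H − T_C) gives T_H − T_C = T_H/COP.
With T_H = 331.40 K, T_C = 331.40 × (1 − 1/9.36) = 295.99 K.

296.0 K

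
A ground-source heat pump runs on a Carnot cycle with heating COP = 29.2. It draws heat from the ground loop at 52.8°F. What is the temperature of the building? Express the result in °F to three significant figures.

71.0 °F

COP_HP = T_H/(T_H − T_C) rearranges to T_H = COP·T_C/(COP − 1).
With T_C = 284.71 K, T_H = 29.2 × 284.71/28.20 = 294.80 K.
Converting, 294.80 K = 70.97°F.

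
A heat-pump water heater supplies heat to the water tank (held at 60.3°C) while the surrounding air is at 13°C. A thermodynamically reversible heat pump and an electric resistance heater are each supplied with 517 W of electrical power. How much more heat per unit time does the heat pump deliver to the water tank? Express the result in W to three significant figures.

In absolute terms T_C = 286.15 K and T_H = 333.45 K, so ΔT = 47.30 K.
COP_Carnot = T_H/ΔT = 333.45/47.30 = 7.050.
The heat pump delivers Q̇_H = COP × Ẇ = 3645 W; the resistance heater delivers Ẇ = 517.0 W.
Extra = (COP − 1)·Ẇ = 3128 W.

3130 W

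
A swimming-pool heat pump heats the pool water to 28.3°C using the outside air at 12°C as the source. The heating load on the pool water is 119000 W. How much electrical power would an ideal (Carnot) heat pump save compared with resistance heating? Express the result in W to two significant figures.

110000 W

In absolute terms T_C = 285.15 K and T_H = 301.45 K, so ΔT = 16.30 K.
COP_Carnot = T_H/ΔT = 301.45/16.30 = 18.49.
Resistance heating needs Ẇ_res = Q̇_H = 119000 W; the reversible heat pump needs only Ẇ_hp = Q̇_H/COP = 6435 W.
Saving = 119000 − 6435 = 112600 W.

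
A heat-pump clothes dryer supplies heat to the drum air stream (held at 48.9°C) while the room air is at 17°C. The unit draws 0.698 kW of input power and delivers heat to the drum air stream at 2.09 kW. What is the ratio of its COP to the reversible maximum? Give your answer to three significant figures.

COP_actual = Q̇_H/Ẇ = 2.090/0.6980 = 2.994.
In absolute terms T_C = 290.15 K and T_H = 322.05 K, so ΔT = 31.90 K.
COP_Carnot = T_H/ΔT = 322.05/31.90 = 10.10.
η_II = COP_actual/COP_Carnot = 2.994/10.10 = 0.2966.

0.297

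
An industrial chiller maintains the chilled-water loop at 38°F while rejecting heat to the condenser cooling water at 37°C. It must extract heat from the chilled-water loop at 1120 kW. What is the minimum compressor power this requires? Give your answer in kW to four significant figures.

136.4 kW

In absolute terms T_C = 276.48 K and T_H = 310.15 K, so ΔT = 33.67 K.
COP_Carnot = T_C/ΔT = 276.48/33.67 = 8.212.
Ẇ_min = Q̇/COP_Carnot = 1120/8.212 = 136.4 kW.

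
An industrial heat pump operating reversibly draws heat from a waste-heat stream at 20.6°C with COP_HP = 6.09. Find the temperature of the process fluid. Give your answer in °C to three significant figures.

78.3 °C

COP_HP = T_H/(T_H − T_C) rearranges to T_H = COP·T_C/(COP − 1).
With T_C = 293.75 K, T_H = 6.09 × 293.75/5.090 = 351.46 K.
Converting, 351.46 K = 78.31°C.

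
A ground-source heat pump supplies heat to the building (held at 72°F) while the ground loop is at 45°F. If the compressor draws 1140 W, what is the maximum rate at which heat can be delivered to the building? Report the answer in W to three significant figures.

22400 W

In absolute terms T_C = 280.37 K and T_H = 295.37 K, so ΔT = 15.00 K.
COP_Carnot = T_H/ΔT = 295.37/15.00 = 19.69.
Q̇_max = COP_Carnot × Ẇ = 19.69 × 1140 W = 22450 W.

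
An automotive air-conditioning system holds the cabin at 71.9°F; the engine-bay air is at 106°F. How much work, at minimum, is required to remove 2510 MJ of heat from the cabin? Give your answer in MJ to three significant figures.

In absolute terms T_C = 295.32 K and T_H = 314.26 K, so ΔT = 18.94 K.
The reversible limit is COP_R = T_C/ΔT = 15.59, so W_min = Q_C/COP = Q_C·ΔT/T_C.
W_min = 2510 × 18.94/295.32 = 161.0 MJ.

161 MJ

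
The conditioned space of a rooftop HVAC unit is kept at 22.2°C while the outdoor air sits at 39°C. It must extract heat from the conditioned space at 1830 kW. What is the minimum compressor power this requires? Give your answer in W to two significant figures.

In absolute terms T_C = 295.35 K and T_H = 312.15 K, so ΔT = 16.80 K.
COP_Carnot = T_C/ΔT = 295.35/16.80 = 17.58.
Ẇ_min = Q̇/COP_Carnot = 1830/17.58 = 104.1 kW = 104100 W.

100000 W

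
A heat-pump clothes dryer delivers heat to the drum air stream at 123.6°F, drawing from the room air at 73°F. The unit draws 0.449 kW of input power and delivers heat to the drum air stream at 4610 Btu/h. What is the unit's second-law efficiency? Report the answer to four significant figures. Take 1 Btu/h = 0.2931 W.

0.2611

Converting, Q̇_H = 4610 Btu/h = 1.351 kW, so COP_actual = Q̇_H/Ẇ = 1.351/0.4490 = 3.009.
In absolute terms T_C = 295.93 K and T_H = 324.04 K, so ΔT = 28.11 K.
COP_Carnot = T_H/ΔT = 324.04/28.11 = 11.53.
η_II = COP_actual/COP_Carnot = 3.009/11.53 = 0.2611.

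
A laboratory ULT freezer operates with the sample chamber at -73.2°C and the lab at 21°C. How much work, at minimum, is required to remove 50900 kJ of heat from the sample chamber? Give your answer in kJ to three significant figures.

In absolute terms T_C = 199.95 K and T_H = 294.15 K, so ΔT = 94.20 K.
The reversible limit is COP_R = T_C/ΔT = 2.123, so W_min = Q_C/COP = Q_C·ΔT/T_C.
W_min = 50900 × 94.20/199.95 = 23980 kJ.

24000 kJ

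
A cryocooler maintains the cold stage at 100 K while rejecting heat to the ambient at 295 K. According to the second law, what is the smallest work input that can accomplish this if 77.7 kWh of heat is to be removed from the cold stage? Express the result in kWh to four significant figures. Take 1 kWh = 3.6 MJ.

151.5 kWh

The reservoir spacing is ΔT = 295 − 100 = 195.0 K.
The reversible limit is COP_R = T_C/ΔT = 0.5128, so W_min = Q_C/COP = Q_C·ΔT/T_C.
W_min = 77.70 × 195.0/100.00 = 151.5 kWh.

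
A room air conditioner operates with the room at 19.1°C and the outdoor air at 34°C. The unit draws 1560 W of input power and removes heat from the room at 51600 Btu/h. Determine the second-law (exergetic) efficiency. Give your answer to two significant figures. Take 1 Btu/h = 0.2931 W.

Converting, Q̇_C = 51600 Btu/h = 15120 W, so COP_actual = Q̇_C/Ẇ = 15120/1560 = 9.695.
In absolute terms T_C = 292.25 K and T_H = 307.15 K, so ΔT = 14.90 K.
COP_Carnot = T_C/ΔT = 292.25/14.90 = 19.61.
η_II = COP_actual/COP_Carnot = 9.695/19.61 = 0.4943.

0.49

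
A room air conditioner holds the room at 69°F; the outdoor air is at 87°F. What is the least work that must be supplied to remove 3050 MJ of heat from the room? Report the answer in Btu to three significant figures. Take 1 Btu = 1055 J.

98400 Btu

In absolute terms T_C = 293.71 K and T_H = 303.71 K, so ΔT = 10.00 K.
The reversible limit is COP_R = T_C/ΔT = 29.37, so W_min = Q_C/COP = Q_C·ΔT/T_C.
W_min = 3050 × 10.00/293.71 = 103.8 MJ = 98430 Btu.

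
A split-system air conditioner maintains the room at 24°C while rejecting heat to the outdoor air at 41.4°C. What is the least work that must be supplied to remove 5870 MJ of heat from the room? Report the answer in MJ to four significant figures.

343.7 MJ

In absolute terms T_C = 297.15 K and T_H = 314.55 K, so ΔT = 17.40 K.
The reversible limit is COP_R = T_C/ΔT = 17.08, so W_min = Q_C/COP = Q_C·ΔT/T_C.
W_min = 5870 × 17.40/297.15 = 343.7 MJ.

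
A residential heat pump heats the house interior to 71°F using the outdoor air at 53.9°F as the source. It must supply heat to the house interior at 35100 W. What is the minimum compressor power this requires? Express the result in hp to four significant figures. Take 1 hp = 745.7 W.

1.517 hp

In absolute terms T_C = 285.32 K and T_H = 294.82 K, so ΔT = 9.500 K.
COP_Carnot = T_H/ΔT = 294.82/9.500 = 31.03.
Ẇ_min = Q̇/COP_Carnot = 35100/31.03 = 1131 W = 1.517 hp.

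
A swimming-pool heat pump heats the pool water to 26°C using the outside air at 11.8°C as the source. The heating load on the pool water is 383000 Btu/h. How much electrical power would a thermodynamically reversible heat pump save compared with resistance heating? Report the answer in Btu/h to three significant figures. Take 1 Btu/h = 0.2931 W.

365000 Btu/h

In absolute terms T_C = 284.95 K and T_H = 299.15 K, so ΔT = 14.20 K.
COP_Carnot = T_H/ΔT = 299.15/14.20 = 21.07.
Resistance heating needs Ẇ_res = Q̇_H = 383000 Btu/h; the reversible heat pump needs only Ẇ_hp = Q̇_H/COP = 18180 Btu/h.
Saving = 383000 − 18180 = 364800 Btu/h.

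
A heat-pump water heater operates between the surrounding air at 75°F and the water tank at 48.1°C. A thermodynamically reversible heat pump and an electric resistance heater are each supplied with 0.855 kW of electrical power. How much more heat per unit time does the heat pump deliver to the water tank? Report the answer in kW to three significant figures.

In absolute terms T_C = 297.04 K and T_H = 321.25 K, so ΔT = 24.21 K.
COP_Carnot = T_H/ΔT = 321.25/24.21 = 13.27.
The heat pump delivers Q̇_H = COP × Ẇ = 11.34 kW; the resistance heater delivers Ẇ = 0.8550 kW.
Extra = (COP − 1)·Ẇ = 10.49 kW.

10.5 kW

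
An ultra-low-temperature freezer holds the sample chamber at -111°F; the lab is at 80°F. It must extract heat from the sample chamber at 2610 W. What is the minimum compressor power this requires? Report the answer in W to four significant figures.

1430 W

In absolute terms T_C = 193.71 K and T_H = 299.82 K, so ΔT = 106.1 K.
COP_Carnot = T_C/ΔT = 193.71/106.1 = 1.825.
Ẇ_min = Q̇/COP_Carnot = 2610/1.825 = 1430 W.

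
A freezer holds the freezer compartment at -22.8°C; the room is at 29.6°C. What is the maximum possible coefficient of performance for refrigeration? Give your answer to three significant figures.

4.78

In absolute terms T_C = 250.35 K and T_H = 302.75 K, so ΔT = 52.40 K.
For a reversible cycle, COP_Carnot = T_C/ΔT = 250.35/52.40 = 4.778.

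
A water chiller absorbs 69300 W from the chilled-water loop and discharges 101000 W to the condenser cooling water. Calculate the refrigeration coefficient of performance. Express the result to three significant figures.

2.19

The first law gives Q̇_H = Q̇_C + Ẇ, so the three rates are Q̇_C = 69300, Q̇_H = 101000, Ẇ = 31700 W.
COP_R = Q̇_C/Ẇ = 69300/31700 = 2.186.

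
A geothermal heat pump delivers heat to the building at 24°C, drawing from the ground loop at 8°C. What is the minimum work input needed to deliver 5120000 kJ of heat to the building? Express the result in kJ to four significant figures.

275700 kJ

In absolute terms T_C = 281.15 K and T_H = 297.15 K, so ΔT = 16.00 K.
The reversible limit is COP_HP = T_H/ΔT = 18.57, so W_min = Q_H/COP = Q_H·ΔT/T_H.
W_min = 5120000 × 16.00/297.15 = 275700 kJ.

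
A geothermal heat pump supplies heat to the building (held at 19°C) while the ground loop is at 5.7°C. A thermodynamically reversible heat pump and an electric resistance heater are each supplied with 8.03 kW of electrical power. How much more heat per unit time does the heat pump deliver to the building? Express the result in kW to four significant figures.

In absolute terms T_C = 278.85 K and T_H = 292.15 K, so ΔT = 13.30 K.
COP_Carnot = T_H/ΔT = 292.15/13.30 = 21.97.
The heat pump delivers Q̇_H = COP × Ẇ = 176.4 kW; the resistance heater delivers Ẇ = 8.030 kW.
Extra = (COP − 1)·Ẇ = 168.4 kW.

168.4 kW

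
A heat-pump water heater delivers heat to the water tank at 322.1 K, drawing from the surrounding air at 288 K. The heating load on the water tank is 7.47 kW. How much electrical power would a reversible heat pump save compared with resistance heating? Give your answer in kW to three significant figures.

6.68 kW

The reservoir spacing is ΔT = 322.1 − 288 = 34.10 K.
COP_Carnot = T_H/ΔT = 322.10/34.10 = 9.446.
Resistance heating needs Ẇ_res = Q̇_H = 7.470 kW; the reversible heat pump needs only Ẇ_hp = Q̇_H/COP = 0.7908 kW.
Saving = 7.470 − 0.7908 = 6.679 kW.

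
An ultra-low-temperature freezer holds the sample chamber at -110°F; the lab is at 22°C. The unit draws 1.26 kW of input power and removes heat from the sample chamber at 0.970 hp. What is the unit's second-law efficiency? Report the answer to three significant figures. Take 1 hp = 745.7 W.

Converting, Q̇_C = 0.9700 hp = 0.7233 kW, so COP_actual = Q̇_C/Ẇ = 0.7233/1.260 = 0.5741.
In absolute terms T_C = 194.26 K and T_H = 295.15 K, so ΔT = 100.9 K.
COP_Carnot = T_C/ΔT = 194.26/100.9 = 1.925.
η_II = COP_actual/COP_Carnot = 0.5741/1.925 = 0.2981.

0.298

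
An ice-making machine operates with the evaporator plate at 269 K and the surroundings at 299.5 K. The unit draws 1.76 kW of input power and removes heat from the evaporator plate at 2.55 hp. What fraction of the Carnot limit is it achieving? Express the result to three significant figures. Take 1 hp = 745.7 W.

Converting, Q̇_C = 2.550 hp = 1.902 kW, so COP_actual = Q̇_C/Ẇ = 1.902/1.760 = 1.080.
The reservoir spacing is ΔT = 299.5 − 269 = 30.50 K.
COP_Carnot = T_C/ΔT = 269.00/30.50 = 8.820.
η_II = COP_actual/COP_Carnot = 1.080/8.820 = 0.1225.

0.123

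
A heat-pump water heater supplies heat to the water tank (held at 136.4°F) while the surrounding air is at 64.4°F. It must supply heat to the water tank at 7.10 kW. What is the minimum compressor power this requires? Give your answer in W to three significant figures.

858 W

In absolute terms T_C = 291.15 K and T_H = 331.15 K, so ΔT = 40.00 K.
COP_Carnot = T_H/ΔT = 331.15/40.00 = 8.279.
Ẇ_min = Q̇/COP_Carnot = 7.100/8.279 = 0.8576 kW = 857.6 W.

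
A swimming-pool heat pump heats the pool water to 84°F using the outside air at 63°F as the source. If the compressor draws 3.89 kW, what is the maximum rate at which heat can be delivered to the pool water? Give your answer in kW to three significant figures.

101 kW

In absolute terms T_C = 290.37 K and T_H = 302.04 K, so ΔT = 11.67 K.
COP_Carnot = T_H/ΔT = 302.04/11.67 = 25.89.
Q̇_max = COP_Carnot × Ẇ = 25.89 × 3.890 kW = 100.7 kW.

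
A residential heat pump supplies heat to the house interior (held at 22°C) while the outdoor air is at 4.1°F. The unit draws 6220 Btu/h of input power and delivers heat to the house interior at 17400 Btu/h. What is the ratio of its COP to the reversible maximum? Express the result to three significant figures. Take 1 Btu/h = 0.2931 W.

0.355

COP_actual = Q̇_H/Ẇ = 17400/6220 = 2.797.
In absolute terms T_C = 257.65 K and T_H = 295.15 K, so ΔT = 37.50 K.
COP_Carnot = T_H/ΔT = 295.15/37.50 = 7.871.
η_II = COP_actual/COP_Carnot = 2.797/7.871 = 0.3554.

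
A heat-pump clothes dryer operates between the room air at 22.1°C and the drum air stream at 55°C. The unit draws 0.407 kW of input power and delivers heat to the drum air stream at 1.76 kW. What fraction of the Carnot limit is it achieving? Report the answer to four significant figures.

COP_actual = Q̇_H/Ẇ = 1.760/0.4070 = 4.324.
In absolute terms T_C = 295.25 K and T_H = 328.15 K, so ΔT = 32.90 K.
COP_Carnot = T_H/ΔT = 328.15/32.90 = 9.974.
η_II = COP_actual/COP_Carnot = 4.324/9.974 = 0.4336.

0.4336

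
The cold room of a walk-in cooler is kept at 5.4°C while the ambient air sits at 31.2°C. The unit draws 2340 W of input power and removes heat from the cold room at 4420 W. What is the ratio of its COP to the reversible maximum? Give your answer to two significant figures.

0.17

COP_actual = Q̇_C/Ẇ = 4420/2340 = 1.889.
In absolute terms T_C = 278.55 K and T_H = 304.35 K, so ΔT = 25.80 K.
COP_Carnot = T_C/ΔT = 278.55/25.80 = 10.80.
η_II = COP_actual/COP_Carnot = 1.889/10.80 = 0.1750.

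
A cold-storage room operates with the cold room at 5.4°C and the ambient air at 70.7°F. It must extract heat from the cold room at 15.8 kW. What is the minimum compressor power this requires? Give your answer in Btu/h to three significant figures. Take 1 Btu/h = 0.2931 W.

3120 Btu/h

In absolute terms T_C = 278.55 K and T_H = 294.65 K, so ΔT = 16.10 K.
COP_Carnot = T_C/ΔT = 278.55/16.10 = 17.30.
Ẇ_min = Q̇/COP_Carnot = 15.80/17.30 = 0.9132 kW = 3116 Btu/h.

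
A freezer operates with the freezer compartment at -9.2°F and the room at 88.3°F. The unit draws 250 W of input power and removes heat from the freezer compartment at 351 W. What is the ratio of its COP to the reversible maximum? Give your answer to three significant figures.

0.304

COP_actual = Q̇_C/Ẇ = 351.0/250.0 = 1.404.
In absolute terms T_C = 250.26 K and T_H = 304.43 K, so ΔT = 54.17 K.
COP_Carnot = T_C/ΔT = 250.26/54.17 = 4.620.
η_II = COP_actual/COP_Carnot = 1.404/4.620 = 0.3039.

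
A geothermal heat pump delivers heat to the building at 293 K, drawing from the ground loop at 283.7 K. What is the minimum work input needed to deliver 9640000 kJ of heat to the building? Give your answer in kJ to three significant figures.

306000 kJ

The reservoir spacing is ΔT = 293 − 283.7 = 9.300 K.
The reversible limit is COP_HP = T_H/ΔT = 31.51, so W_min = Q_H/COP = Q_H·ΔT/T_H.
W_min = 9640000 × 9.300/293.00 = 306000 kJ.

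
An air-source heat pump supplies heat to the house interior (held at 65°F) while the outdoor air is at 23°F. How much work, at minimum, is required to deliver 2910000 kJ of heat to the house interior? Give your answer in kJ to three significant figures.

In absolute terms T_C = 268.15 K and T_H = 291.48 K, so ΔT = 23.33 K.
The reversible limit is COP_HP = T_H/ΔT = 12.49, so W_min = Q_H/COP = Q_H·ΔT/T_H.
W_min = 2910000 × 23.33/291.48 = 232900 kJ.

233000 kJ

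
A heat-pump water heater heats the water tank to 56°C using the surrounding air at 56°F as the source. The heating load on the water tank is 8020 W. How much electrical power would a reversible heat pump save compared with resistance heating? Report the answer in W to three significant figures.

In absolute terms T_C = 286.48 K and T_H = 329.15 K, so ΔT = 42.67 K.
COP_Carnot = T_H/ΔT = 329.15/42.67 = 7.714.
Resistance heating needs Ẇ_res = Q̇_H = 8020 W; the reversible heat pump needs only Ẇ_hp = Q̇_H/COP = 1040 W.
Saving = 8020 − 1040 = 6980 W.

6980 W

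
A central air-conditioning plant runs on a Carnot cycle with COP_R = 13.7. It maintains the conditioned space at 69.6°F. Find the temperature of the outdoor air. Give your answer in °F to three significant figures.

COP_R = T_C/(T_H − T_C) gives T_H − T_C = T_C/COP.
With T_C = 294.04 K, T_H = 294.04 × (1 + 1/13.7) = 315.50 K.
Converting, 315.50 K = 108.23°F.

108 °F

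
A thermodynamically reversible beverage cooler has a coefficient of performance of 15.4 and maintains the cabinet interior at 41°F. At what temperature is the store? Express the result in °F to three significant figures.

COP_R = T_C/(T_H − T_C) gives T_H − T_C = T_C/COP.
With T_C = 278.15 K, T_H = 278.15 × (1 + 1/15.4) = 296.21 K.
Converting, 296.21 K = 73.51°F.

73.5 °F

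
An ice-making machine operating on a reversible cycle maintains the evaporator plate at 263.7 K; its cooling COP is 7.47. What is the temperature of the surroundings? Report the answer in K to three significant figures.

COP_R = T_C/(T_H − T_C) gives T_H − T_C = T_C/COP.
With T_C = 263.70 K, T_H = 263.70 × (1 + 1/7.47) = 299.00 K.

299 K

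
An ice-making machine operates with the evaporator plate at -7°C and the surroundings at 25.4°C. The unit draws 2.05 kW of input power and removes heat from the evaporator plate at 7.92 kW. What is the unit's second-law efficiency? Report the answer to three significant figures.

0.470

COP_actual = Q̇_C/Ẇ = 7.920/2.050 = 3.863.
In absolute terms T_C = 266.15 K and T_H = 298.55 K, so ΔT = 32.40 K.
COP_Carnot = T_C/ΔT = 266.15/32.40 = 8.215.
η_II = COP_actual/COP_Carnot = 3.863/8.215 = 0.4703.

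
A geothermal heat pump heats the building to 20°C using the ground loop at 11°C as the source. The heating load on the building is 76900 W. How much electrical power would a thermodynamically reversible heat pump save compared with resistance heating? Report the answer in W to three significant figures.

74500 W

In absolute terms T_C = 284.15 K and T_H = 293.15 K, so ΔT = 9.000 K.
COP_Carnot = T_H/ΔT = 293.15/9.000 = 32.57.
Resistance heating needs Ẇ_res = Q̇_H = 76900 W; the reversible heat pump needs only Ẇ_hp = Q̇_H/COP = 2361 W.
Saving = 76900 − 2361 = 74540 W.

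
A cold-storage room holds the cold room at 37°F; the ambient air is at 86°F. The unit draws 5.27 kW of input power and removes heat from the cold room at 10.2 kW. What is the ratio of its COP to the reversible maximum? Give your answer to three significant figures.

0.191

COP_actual = Q̇_C/Ẇ = 10.20/5.270 = 1.935.
In absolute terms T_C = 275.93 K and T_H = 303.15 K, so ΔT = 27.22 K.
COP_Carnot = T_C/ΔT = 275.93/27.22 = 10.14.
η_II = COP_actual/COP_Carnot = 1.935/10.14 = 0.1909.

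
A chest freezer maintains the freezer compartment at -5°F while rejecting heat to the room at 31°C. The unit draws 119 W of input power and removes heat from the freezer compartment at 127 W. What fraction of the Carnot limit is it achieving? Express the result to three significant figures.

COP_actual = Q̇_C/Ẇ = 127.0/119.0 = 1.067.
In absolute terms T_C = 252.59 K and T_H = 304.15 K, so ΔT = 51.56 K.
COP_Carnot = T_C/ΔT = 252.59/51.56 = 4.899.
η_II = COP_actual/COP_Carnot = 1.067/4.899 = 0.2178.

0.218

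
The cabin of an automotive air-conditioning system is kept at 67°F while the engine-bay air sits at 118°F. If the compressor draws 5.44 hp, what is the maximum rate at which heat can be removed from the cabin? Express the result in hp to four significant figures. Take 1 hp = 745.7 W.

56.18 hp

In absolute terms T_C = 292.59 K and T_H = 320.93 K, so ΔT = 28.33 K.
COP_Carnot = T_C/ΔT = 292.59/28.33 = 10.33.
Q̇_max = COP_Carnot × Ẇ = 10.33 × 5.440 hp = 56.18 hp.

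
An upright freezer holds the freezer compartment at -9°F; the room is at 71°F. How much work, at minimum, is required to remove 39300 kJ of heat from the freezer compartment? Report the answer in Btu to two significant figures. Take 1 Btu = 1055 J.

In absolute terms T_C = 250.37 K and T_H = 294.82 K, so ΔT = 44.44 K.
The reversible limit is COP_R = T_C/ΔT = 5.633, so W_min = Q_C/COP = Q_C·ΔT/T_C.
W_min = 39300 × 44.44/250.37 = 6976 kJ = 6613 Btu.

6600 Btu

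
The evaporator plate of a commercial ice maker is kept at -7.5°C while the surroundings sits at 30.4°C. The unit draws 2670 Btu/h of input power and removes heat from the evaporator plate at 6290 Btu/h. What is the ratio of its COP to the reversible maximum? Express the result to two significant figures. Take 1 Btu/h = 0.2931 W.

COP_actual = Q̇_C/Ẇ = 6290/2670 = 2.356.
In absolute terms T_C = 265.65 K and T_H = 303.55 K, so ΔT = 37.90 K.
COP_Carnot = T_C/ΔT = 265.65/37.90 = 7.009.
η_II = COP_actual/COP_Carnot = 2.356/7.009 = 0.3361.

0.34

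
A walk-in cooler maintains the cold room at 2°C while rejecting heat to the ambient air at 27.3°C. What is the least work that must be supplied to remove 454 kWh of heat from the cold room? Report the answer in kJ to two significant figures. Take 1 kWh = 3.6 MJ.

In absolute terms T_C = 275.15 K and T_H = 300.45 K, so ΔT = 25.30 K.
The reversible limit is COP_R = T_C/ΔT = 10.88, so W_min = Q_C/COP = Q_C·ΔT/T_C.
W_min = 454.0 × 25.30/275.15 = 41.75 kWh = 150300 kJ.

150000 kJ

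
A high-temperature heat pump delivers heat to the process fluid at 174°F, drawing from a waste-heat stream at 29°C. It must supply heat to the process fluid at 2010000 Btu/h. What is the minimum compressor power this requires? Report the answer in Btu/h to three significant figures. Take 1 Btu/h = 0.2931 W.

In absolute terms T_C = 302.15 K and T_H = 352.04 K, so ΔT = 49.89 K.
COP_Carnot = T_H/ΔT = 352.04/49.89 = 7.056.
Ẇ_min = Q̇/COP_Carnot = 2010000/7.056 = 284800 Btu/h.

285000 Btu/h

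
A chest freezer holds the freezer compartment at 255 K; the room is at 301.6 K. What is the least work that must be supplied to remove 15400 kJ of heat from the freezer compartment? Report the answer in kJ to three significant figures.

The reservoir spacing is ΔT = 301.6 − 255 = 46.60 K.
The reversible limit is COP_R = T_C/ΔT = 5.472, so W_min = Q_C/COP = Q_C·ΔT/T_C.
W_min = 15400 × 46.60/255.00 = 2814 kJ.

2810 kJ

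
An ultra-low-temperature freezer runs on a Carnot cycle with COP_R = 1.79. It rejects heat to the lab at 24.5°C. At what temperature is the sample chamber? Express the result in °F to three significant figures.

-116 °F

For a Carnot refrigerator COP_R = T_C/(T_H − T_C), so T_C = COP·T_H/(1 + COP).
With T_H = 297.65 K, T_C = 1.79 × 297.65/2.790 = 190.97 K.
Converting, 190.97 K = -115.93°F.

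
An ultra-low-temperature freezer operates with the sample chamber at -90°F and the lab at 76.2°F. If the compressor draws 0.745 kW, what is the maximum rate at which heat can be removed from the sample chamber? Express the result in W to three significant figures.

1660 W

In absolute terms T_C = 205.37 K and T_H = 297.71 K, so ΔT = 92.33 K.
COP_Carnot = T_C/ΔT = 205.37/92.33 = 2.224.
Q̇_max = COP_Carnot × Ẇ = 2.224 × 0.7450 kW = 1.657 kW = 1657 W.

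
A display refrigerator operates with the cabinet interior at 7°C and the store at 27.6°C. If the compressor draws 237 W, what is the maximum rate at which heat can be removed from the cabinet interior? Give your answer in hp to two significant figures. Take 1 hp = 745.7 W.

In absolute terms T_C = 280.15 K and T_H = 300.75 K, so ΔT = 20.60 K.
COP_Carnot = T_C/ΔT = 280.15/20.60 = 13.60.
Q̇_max = COP_Carnot × Ẇ = 13.60 × 237.0 W = 3223 W = 4.322 hp.

4.3 hp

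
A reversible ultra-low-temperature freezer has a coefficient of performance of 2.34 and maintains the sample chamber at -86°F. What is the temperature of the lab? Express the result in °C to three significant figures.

COP_R = T_C/(T_H − T_C) gives T_H − T_C = T_C/COP.
With T_C = 207.59 K, T_H = 207.59 × (1 + 1/2.34) = 296.31 K.
Converting, 296.31 K = 23.16°C.

23.2 °C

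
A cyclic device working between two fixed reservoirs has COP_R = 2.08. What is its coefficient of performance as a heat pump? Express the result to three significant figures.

3.08

The first law on one cycle gives Q_H = Q_C + W, so Q_H/W = Q_C/W + 1.
COP_HP = COP_R + 1 = 2.08 + 1 = 3.08.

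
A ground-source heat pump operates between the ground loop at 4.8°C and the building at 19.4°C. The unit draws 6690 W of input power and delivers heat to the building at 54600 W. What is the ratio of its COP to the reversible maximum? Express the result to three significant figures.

COP_actual = Q̇_H/Ẇ = 54600/6690 = 8.161.
In absolute terms T_C = 277.95 K and T_H = 292.55 K, so ΔT = 14.60 K.
COP_Carnot = T_H/ΔT = 292.55/14.60 = 20.04.
η_II = COP_actual/COP_Carnot = 8.161/20.04 = 0.4073.

0.407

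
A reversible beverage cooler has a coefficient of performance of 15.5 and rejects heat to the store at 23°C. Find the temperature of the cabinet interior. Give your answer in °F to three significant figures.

41.1 °F

For a Carnot refrigerator COP_R = T_C/(T_H − T_C), so T_C = COP·T_H/(1 + COP).
With T_H = 296.15 K, T_C = 15.5 × 296.15/16.50 = 278.20 K.
Converting, 278.20 K = 41.09°F.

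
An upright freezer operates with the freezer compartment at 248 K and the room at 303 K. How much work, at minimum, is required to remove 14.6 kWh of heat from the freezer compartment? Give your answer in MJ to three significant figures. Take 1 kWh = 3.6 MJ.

The reservoir spacing is ΔT = 303 − 248 = 55.00 K.
The reversible limit is COP_R = T_C/ΔT = 4.509, so W_min = Q_C/COP = Q_C·ΔT/T_C.
W_min = 14.60 × 55.00/248.00 = 3.238 kWh = 11.66 MJ.

11.7 MJ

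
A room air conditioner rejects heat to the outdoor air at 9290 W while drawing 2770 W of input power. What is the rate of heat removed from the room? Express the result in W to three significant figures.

For a cyclic device the first law requires Q̇_H = Q̇_C + Ẇ.
Q̇_C = Q̇_H − Ẇ = 6520 W.

6520 W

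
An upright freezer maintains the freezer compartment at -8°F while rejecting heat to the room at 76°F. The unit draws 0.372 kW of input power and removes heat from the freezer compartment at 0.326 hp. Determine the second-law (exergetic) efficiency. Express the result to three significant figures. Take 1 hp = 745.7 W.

0.122

Converting, Q̇_C = 0.3260 hp = 0.2431 kW, so COP_actual = Q̇_C/Ẇ = 0.2431/0.3720 = 0.6535.
In absolute terms T_C = 250.93 K and T_H = 297.59 K, so ΔT = 46.67 K.
COP_Carnot = T_C/ΔT = 250.93/46.67 = 5.377.
η_II = COP_actual/COP_Carnot = 0.6535/5.377 = 0.1215.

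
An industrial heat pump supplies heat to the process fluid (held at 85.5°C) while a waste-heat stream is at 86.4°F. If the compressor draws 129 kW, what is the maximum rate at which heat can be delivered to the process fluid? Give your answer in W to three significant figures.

837000 W

In absolute terms T_C = 303.37 K and T_H = 358.65 K, so ΔT = 55.28 K.
COP_Carnot = T_H/ΔT = 358.65/55.28 = 6.488.
Q̇_max = COP_Carnot × Ẇ = 6.488 × 129.0 kW = 837.0 kW = 837000 W.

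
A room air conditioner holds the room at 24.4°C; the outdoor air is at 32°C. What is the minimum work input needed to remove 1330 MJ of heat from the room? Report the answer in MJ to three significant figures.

In absolute terms T_C = 297.55 K and T_H = 305.15 K, so ΔT = 7.600 K.
The reversible limit is COP_R = T_C/ΔT = 39.15, so W_min = Q_C/COP = Q_C·ΔT/T_C.
W_min = 1330 × 7.600/297.55 = 33.97 MJ.

34.0 MJ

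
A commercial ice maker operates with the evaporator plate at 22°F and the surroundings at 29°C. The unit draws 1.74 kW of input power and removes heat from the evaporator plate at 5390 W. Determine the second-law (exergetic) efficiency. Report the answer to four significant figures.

Converting, Q̇_C = 5390 W = 5.390 kW, so COP_actual = Q̇_C/Ẇ = 5.390/1.740 = 3.098.
In absolute terms T_C = 267.59 K and T_H = 302.15 K, so ΔT = 34.56 K.
COP_Carnot = T_C/ΔT = 267.59/34.56 = 7.744.
η_II = COP_actual/COP_Carnot = 3.098/7.744 = 0.4000.

0.4000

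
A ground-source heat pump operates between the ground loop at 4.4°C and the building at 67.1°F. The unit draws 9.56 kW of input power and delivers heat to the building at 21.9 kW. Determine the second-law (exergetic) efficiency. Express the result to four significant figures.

COP_actual = Q̇_H/Ẇ = 21.90/9.560 = 2.291.
In absolute terms T_C = 277.55 K and T_H = 292.65 K, so ΔT = 15.10 K.
COP_Carnot = T_H/ΔT = 292.65/15.10 = 19.38.
η_II = COP_actual/COP_Carnot = 2.291/19.38 = 0.1182.

0.1182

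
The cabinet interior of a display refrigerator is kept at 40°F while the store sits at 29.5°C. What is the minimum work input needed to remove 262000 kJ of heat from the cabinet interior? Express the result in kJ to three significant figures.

23600 kJ

In absolute terms T_C = 277.59 K and T_H = 302.65 K, so ΔT = 25.06 K.
The reversible limit is COP_R = T_C/ΔT = 11.08, so W_min = Q_C/COP = Q_C·ΔT/T_C.
W_min = 262000 × 25.06/277.59 = 23650 kJ.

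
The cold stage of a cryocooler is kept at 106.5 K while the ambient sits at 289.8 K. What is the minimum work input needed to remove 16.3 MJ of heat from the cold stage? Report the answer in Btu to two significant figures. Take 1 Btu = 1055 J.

27000 Btu

The reservoir spacing is ΔT = 289.8 − 106.5 = 183.3 K.
The reversible limit is COP_R = T_C/ΔT = 0.5810, so W_min = Q_C/COP = Q_C·ΔT/T_C.
W_min = 16.30 × 183.3/106.50 = 28.05 MJ = 26590 Btu.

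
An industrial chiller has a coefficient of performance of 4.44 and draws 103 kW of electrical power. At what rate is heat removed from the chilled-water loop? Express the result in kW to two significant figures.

460 kW

Q̇_C = COP × Ẇ = 4.44 × 103.0 = 457.3 kW.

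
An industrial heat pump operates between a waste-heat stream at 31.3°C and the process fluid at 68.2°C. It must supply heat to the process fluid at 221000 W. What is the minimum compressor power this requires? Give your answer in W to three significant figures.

23900 W

In absolute terms T_C = 304.45 K and T_H = 341.35 K, so ΔT = 36.90 K.
COP_Carnot = T_H/ΔT = 341.35/36.90 = 9.251.
Ẇ_min = Q̇/COP_Carnot = 221000/9.251 = 23890 W.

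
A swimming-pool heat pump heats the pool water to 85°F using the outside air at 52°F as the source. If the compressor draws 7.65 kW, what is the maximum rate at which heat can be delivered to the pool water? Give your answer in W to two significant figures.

130000 W

In absolute terms T_C = 284.26 K and T_H = 302.59 K, so ΔT = 18.33 K.
COP_Carnot = T_H/ΔT = 302.59/18.33 = 16.51.
Q̇_max = COP_Carnot × Ẇ = 16.51 × 7.650 kW = 126.3 kW = 126300 W.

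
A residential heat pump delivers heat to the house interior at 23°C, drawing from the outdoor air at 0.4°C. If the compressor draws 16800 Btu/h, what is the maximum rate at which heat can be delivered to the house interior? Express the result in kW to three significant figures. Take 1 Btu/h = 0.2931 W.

In absolute terms T_C = 273.55 K and T_H = 296.15 K, so ΔT = 22.60 K.
COP_Carnot = T_H/ΔT = 296.15/22.60 = 13.10.
Q̇_max = COP_Carnot × Ẇ = 13.10 × 16800 Btu/h = 220100 Btu/h = 64.53 kW.

64.5 kW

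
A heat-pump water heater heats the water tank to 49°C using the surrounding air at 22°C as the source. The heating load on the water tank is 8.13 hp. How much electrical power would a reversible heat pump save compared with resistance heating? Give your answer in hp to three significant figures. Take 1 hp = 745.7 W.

In absolute terms T_C = 295.15 K and T_H = 322.15 K, so ΔT = 27.00 K.
COP_Carnot = T_H/ΔT = 322.15/27.00 = 11.93.
Resistance heating needs Ẇ_res = Q̇_H = 8.130 hp; the reversible heat pump needs only Ẇ_hp = Q̇_H/COP = 0.6814 hp.
Saving = 8.130 − 0.6814 = 7.449 hp.

7.45 hp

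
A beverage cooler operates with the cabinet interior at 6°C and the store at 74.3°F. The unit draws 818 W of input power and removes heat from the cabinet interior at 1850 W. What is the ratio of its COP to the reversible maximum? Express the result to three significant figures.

0.142

COP_actual = Q̇_C/Ẇ = 1850/818.0 = 2.262.
In absolute terms T_C = 279.15 K and T_H = 296.65 K, so ΔT = 17.50 K.
COP_Carnot = T_C/ΔT = 279.15/17.50 = 15.95.
η_II = COP_actual/COP_Carnot = 2.262/15.95 = 0.1418.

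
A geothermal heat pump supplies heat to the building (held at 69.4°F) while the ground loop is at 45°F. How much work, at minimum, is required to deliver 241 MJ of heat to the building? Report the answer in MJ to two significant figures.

11 MJ

In absolute terms T_C = 280.37 K and T_H = 293.93 K, so ΔT = 13.56 K.
The reversible limit is COP_HP = T_H/ΔT = 21.68, so W_min = Q_H/COP = Q_H·ΔT/T_H.
W_min = 241.0 × 13.56/293.93 = 11.11 MJ.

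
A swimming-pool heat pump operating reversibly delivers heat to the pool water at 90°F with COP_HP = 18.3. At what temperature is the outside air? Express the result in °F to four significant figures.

COP_HP = T_H/(T_H − T_C) gives T_H − T_C = T_H/COP.
With T_H = 305.37 K, T_C = 305.37 × (1 − 1/18.3) = 288.69 K.
Converting, 288.69 K = 59.96°F.

59.96 °F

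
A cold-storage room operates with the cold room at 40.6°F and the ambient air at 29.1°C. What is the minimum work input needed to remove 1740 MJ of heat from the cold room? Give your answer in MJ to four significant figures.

In absolute terms T_C = 277.93 K and T_H = 302.25 K, so ΔT = 24.32 K.
The reversible limit is COP_R = T_C/ΔT = 11.43, so W_min = Q_C/COP = Q_C·ΔT/T_C.
W_min = 1740 × 24.32/277.93 = 152.3 MJ.

152.3 MJ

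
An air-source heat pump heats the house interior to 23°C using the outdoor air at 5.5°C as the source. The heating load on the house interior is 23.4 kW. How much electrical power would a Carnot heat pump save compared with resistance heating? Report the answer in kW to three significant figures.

In absolute terms T_C = 278.65 K and T_H = 296.15 K, so ΔT = 17.50 K.
COP_Carnot = T_H/ΔT = 296.15/17.50 = 16.92.
Resistance heating needs Ẇ_res = Q̇_H = 23.40 kW; the reversible heat pump needs only Ẇ_hp = Q̇_H/COP = 1.383 kW.
Saving = 23.40 − 1.383 = 22.02 kW.

22.0 kW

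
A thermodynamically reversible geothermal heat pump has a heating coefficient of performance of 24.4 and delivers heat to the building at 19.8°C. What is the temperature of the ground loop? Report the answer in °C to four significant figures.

7.794 °C

COP_HP = T_H/(T_H − T_C) gives T_H − T_C = T_H/COP.
With T_H = 292.95 K, T_C = 292.95 × (1 − 1/24.4) = 280.94 K.
Converting, 280.94 K = 7.79°C.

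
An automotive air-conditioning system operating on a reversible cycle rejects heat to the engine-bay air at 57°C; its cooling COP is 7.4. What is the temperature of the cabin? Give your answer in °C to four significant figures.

For a Carnot refrigerator COP_R = T_C/(T_H − T_C), so T_C = COP·T_H/(1 + COP).
With T_H = 330.15 K, T_C = 7.4 × 330.15/8.400 = 290.85 K.
Converting, 290.85 K = 17.70°C.

17.70 °C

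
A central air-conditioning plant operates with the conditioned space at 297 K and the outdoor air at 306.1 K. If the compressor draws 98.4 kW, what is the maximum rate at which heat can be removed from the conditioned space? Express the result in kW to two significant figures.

3200 kW

The reservoir spacing is ΔT = 306.1 − 297 = 9.100 K.
COP_Carnot = T_C/ΔT = 297.00/9.100 = 32.64.
Q̇_max = COP_Carnot × Ẇ = 32.64 × 98.40 kW = 3212 kW.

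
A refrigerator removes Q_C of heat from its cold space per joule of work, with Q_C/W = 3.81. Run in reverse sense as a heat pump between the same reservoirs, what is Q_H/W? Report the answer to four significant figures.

4.810

The first law on one cycle gives Q_H = Q_C + W, so Q_H/W = Q_C/W + 1.
COP_HP = COP_R + 1 = 3.81 + 1 = 4.81.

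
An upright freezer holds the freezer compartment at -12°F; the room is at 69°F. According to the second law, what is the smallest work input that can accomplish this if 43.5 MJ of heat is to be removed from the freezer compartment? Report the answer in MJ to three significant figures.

In absolute terms T_C = 248.71 K and T_H = 293.71 K, so ΔT = 45.00 K.
The reversible limit is COP_R = T_C/ΔT = 5.527, so W_min = Q_C/COP = Q_C·ΔT/T_C.
W_min = 43.50 × 45.00/248.71 = 7.871 MJ.

7.87 MJ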